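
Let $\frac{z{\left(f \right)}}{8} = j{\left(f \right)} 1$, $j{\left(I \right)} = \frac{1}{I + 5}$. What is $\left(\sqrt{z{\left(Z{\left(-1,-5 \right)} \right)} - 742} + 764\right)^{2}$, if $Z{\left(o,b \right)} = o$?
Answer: $582956 + 3056 i \sqrt{185} \approx 5.8296 \cdot 10^{5} + 41566.0 i$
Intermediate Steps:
$j{\left(I \right)} = \frac{1}{5 + I}$
$z{\left(f \right)} = \frac{8}{5 + f}$ ($z{\left(f \right)} = 8 \frac{1}{5 + f} 1 = \frac{8}{5 + f}$)
$\left(\sqrt{z{\left(Z{\left(-1,-5 \right)} \right)} - 742} + 764\right)^{2} = \left(\sqrt{\frac{8}{5 - 1} - 742} + 764\right)^{2} = \left(\sqrt{\frac{8}{4} - 742} + 764\right)^{2} = \left(\sqrt{8 \cdot \frac{1}{4} - 742} + 764\right)^{2} = \left(\sqrt{2 - 742} + 764\right)^{2} = \left(\sqrt{-740} + 764\right)^{2} = \left(2 i \sqrt{185} + 764\right)^{2} = \left(764 + 2 i \sqrt{185}\right)^{2}$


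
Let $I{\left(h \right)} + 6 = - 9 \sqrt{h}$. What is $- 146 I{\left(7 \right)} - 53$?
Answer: $823 + 1314 \sqrt{7} \approx 4299.5$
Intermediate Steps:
$I{\left(h \right)} = -6 - 9 \sqrt{h}$
$- 146 I{\left(7 \right)} - 53 = - 146 \left(-6 - 9 \sqrt{7}\right) - 53 = \left(876 + 1314 \sqrt{7}\right) - 53 = 823 + 1314 \sqrt{7}$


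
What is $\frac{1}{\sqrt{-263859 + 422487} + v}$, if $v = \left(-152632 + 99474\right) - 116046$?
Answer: $- \frac{42301}{7157458747} - \frac{\sqrt{39657}}{14314917494} \approx -5.924 \cdot 10^{-6}$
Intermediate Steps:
$v = -169204$ ($v = -53158 - 116046 = -169204$)
$\frac{1}{\sqrt{-263859 + 422487} + v} = \frac{1}{\sqrt{-263859 + 422487} - 169204} = \frac{1}{\sqrt{158628} - 169204} = \frac{1}{2 \sqrt{39657} - 169204} = \frac{1}{-169204 + 2 \sqrt{39657}}$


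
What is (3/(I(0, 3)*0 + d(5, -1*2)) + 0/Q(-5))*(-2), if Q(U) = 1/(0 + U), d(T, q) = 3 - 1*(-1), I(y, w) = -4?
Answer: -3/2 ≈ -1.5000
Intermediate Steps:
d(T, q) = 4 (d(T, q) = 3 + 1 = 4)
Q(U) = 1/U
(3/(I(0, 3)*0 + d(5, -1*2)) + 0/Q(-5))*(-2) = (3/(-4*0 + 4) + 0/(1/(-5)))*(-2) = (3/(0 + 4) + 0/(-⅕))*(-2) = (3/4 + 0*(-5))*(-2) = (3*(¼) + 0)*(-2) = (¾ + 0)*(-2) = (¾)*(-2) = -3/2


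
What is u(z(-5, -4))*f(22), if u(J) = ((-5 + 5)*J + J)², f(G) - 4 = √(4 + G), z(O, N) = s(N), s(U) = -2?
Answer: 16 + 4*√26 ≈ 36.396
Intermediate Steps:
z(O, N) = -2
f(G) = 4 + √(4 + G)
u(J) = J² (u(J) = (0*J + J)² = (0 + J)² = J²)
u(z(-5, -4))*f(22) = (-2)²*(4 + √(4 + 22)) = 4*(4 + √26) = 16 + 4*√26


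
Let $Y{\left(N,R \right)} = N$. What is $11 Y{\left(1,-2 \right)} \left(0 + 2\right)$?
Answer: $22$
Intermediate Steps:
$11 Y{\left(1,-2 \right)} \left(0 + 2\right) = 11 \cdot 1 \left(0 + 2\right) = 11 \cdot 2 = 22$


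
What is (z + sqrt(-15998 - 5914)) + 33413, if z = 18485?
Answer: 51898 + 2*I*sqrt(5478) ≈ 51898.0 + 148.03*I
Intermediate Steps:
(z + sqrt(-15998 - 5914)) + 33413 = (18485 + sqrt(-15998 - 5914)) + 33413 = (18485 + sqrt(-21912)) + 33413 = (18485 + 2*I*sqrt(5478)) + 33413 = 51898 + 2*I*sqrt(5478)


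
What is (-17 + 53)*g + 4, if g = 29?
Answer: 1048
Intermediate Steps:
(-17 + 53)*g + 4 = (-17 + 53)*29 + 4 = 36*29 + 4 = 1044 + 4 = 1048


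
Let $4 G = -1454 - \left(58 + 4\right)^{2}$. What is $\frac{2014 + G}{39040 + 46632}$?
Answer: $\frac{1379}{171344} \approx 0.0080481$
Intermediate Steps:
$G = - \frac{2649}{2}$ ($G = \frac{-1454 - \left(58 + 4\right)^{2}}{4} = \frac{-1454 - 62^{2}}{4} = \frac{-1454 - 3844}{4} = \frac{1}{4} \left(-5298\right) = - \frac{2649}{2} \approx -1324.5$)
$\frac{2014 + G}{39040 + 46632} = \frac{2014 - \frac{2649}{2}}{39040 + 46632} = \frac{1379}{2 \cdot 85672} = \frac{1379}{2} \cdot \frac{1}{85672} = \frac{1379}{171344}$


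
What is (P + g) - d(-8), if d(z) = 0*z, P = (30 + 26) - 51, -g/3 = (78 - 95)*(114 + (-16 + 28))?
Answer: 6431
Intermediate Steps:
g = 6426 (g = -3*(78 - 95)*(114 + (-16 + 28)) = -(-51)*(114 + 12) = -(-51)*126 = -3*(-2142) = 6426)
P = 5 (P = 56 - 51 = 5)
d(z) = 0
(P + g) - d(-8) = (5 + 6426) - 1*0 = 6431 + 0 = 6431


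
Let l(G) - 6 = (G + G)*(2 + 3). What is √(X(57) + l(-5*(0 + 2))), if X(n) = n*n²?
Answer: √185099 ≈ 430.23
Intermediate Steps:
X(n) = n³
l(G) = 6 + 10*G (l(G) = 6 + (G + G)*(2 + 3) = 6 + (2*G)*5 = 6 + 10*G)
√(X(57) + l(-5*(0 + 2))) = √(57³ + (6 + 10*(-5*(0 + 2)))) = √(185193 + (6 + 10*(-5*2))) = √(185193 + (6 + 10*(-10))) = √(185193 + (6 - 100)) = √(185193 - 94) = √185099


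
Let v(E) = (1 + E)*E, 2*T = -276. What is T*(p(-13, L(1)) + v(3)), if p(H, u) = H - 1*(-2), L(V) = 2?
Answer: -138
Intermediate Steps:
T = -138 (T = (1/2)*(-276) = -138)
v(E) = E*(1 + E)
p(H, u) = 2 + H (p(H, u) = H + 2 = 2 + H)
T*(p(-13, L(1)) + v(3)) = -138*((2 - 13) + 3*(1 + 3)) = -138*(-11 + 3*4) = -138*(-11 + 12) = -138*1 = -138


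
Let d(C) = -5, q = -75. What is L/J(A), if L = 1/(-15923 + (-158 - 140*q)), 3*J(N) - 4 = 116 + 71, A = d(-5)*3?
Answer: -3/1065971 ≈ -2.8143e-6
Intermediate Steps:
A = -15 (A = -5*3 = -15)
J(N) = 191/3 (J(N) = 4/3 + (116 + 71)/3 = 4/3 + (1/3)*187 = 4/3 + 187/3 = 191/3)
L = -1/5581 (L = 1/(-15923 + (-158 - 140*(-75))) = 1/(-15923 + (-158 + 10500)) = 1/(-15923 + 10342) = 1/(-5581) = -1/5581 ≈ -0.00017918)
L/J(A) = -1/(5581*191/3) = -1/5581*3/191 = -3/1065971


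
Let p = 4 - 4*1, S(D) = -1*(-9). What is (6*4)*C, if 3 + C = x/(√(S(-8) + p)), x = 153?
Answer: 1152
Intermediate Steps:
S(D) = 9
p = 0 (p = 4 - 4 = 0)
C = 48 (C = -3 + 153/(√(9 + 0)) = -3 + 153/(√9) = -3 + 153/3 = -3 + 153*(⅓) = -3 + 51 = 48)
(6*4)*C = (6*4)*48 = 24*48 = 1152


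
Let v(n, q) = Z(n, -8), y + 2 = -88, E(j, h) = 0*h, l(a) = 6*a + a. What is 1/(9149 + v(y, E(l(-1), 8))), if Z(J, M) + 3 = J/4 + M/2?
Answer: 2/18239 ≈ 0.00010966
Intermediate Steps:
l(a) = 7*a
E(j, h) = 0
y = -90 (y = -2 - 88 = -90)
Z(J, M) = -3 + M/2 + J/4 (Z(J, M) = -3 + (J/4 + M/2) = -3 + (M/2 + J/4) = -3 + M/2 + J/4)
v(n, q) = -7 + n/4 (v(n, q) = -3 + (½)*(-8) + n/4 = -3 - 4 + n/4 = -7 + n/4)
1/(9149 + v(y, E(l(-1), 8))) = 1/(9149 + (-7 + (¼)*(-90))) = 1/(9149 + (-7 - 45/2)) = 1/(9149 - 59/2) = 1/(18239/2) = 2/18239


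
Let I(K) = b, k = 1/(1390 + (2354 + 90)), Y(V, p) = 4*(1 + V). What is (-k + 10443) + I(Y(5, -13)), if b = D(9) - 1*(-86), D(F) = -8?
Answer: 40337513/3834 ≈ 10521.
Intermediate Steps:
Y(V, p) = 4 + 4*V
k = 1/3834 (k = 1/(1390 + 2444) = 1/3834 ≈ 0.00026082)
b = 78 (b = -8 - 1*(-86) = -8 + 86 = 78)
I(K) = 78
(-k + 10443) + I(Y(5, -13)) = (-1*1/3834 + 10443) + 78 = (-1/3834 + 10443) + 78 = 40038461/3834 + 78 = 40337513/3834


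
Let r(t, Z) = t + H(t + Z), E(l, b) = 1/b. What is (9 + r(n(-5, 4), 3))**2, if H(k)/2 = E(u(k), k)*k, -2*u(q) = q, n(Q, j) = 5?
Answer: 256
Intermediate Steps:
u(q) = -q/2
H(k) = 2 (H(k) = 2*(k/k) = 2*1 = 2)
r(t, Z) = 2 + t (r(t, Z) = t + 2 = 2 + t)
(9 + r(n(-5, 4), 3))**2 = (9 + (2 + 5))**2 = (9 + 7)**2 = 16**2 = 256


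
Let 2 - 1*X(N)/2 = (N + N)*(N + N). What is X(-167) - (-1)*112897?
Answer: -110211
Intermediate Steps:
X(N) = 4 - 8*N**2 (X(N) = 4 - 2*(N + N)*(N + N) = 4 - 2*2*N*2*N = 4 - 8*N**2)
X(-167) - (-1)*112897 = (4 - 8*(-167)**2) - (-1)*112897 = (4 - 8*27889) - 1*(-112897) = (4 - 223112) + 112897 = -223108 + 112897 = -110211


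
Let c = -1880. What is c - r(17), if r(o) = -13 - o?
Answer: -1850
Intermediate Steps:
c - r(17) = -1880 - (-13 - 1*17) = -1880 - (-13 - 17) = -1880 - 1*(-30) = -1880 + 30 = -1850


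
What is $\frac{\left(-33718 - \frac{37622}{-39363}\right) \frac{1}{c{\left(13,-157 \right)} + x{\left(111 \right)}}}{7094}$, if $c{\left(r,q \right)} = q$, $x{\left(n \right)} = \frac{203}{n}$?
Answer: $\frac{12276637111}{400804090444} \approx 0.03063$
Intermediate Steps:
$\frac{\left(-33718 - \frac{37622}{-39363}\right) \frac{1}{c{\left(13,-157 \right)} + x{\left(111 \right)}}}{7094} = \frac{\left(-33718 - \frac{37622}{-39363}\right) \frac{1}{-157 + \frac{203}{111}}}{7094} = \frac{-33718 - - \frac{37622}{39363}}{-157 + 203 \cdot \frac{1}{111}} \cdot \frac{1}{7094} = \frac{-33718 + \frac{37622}{39363}}{-157 + \frac{203}{111}} \cdot \frac{1}{7094} = - \frac{1327204012}{39363 \left(- \frac{17224}{111}\right)} \frac{1}{7094} = \left(- \frac{1327204012}{39363}\right) \left(- \frac{111}{17224}\right) \frac{1}{7094} = \frac{12276637111}{56499026} \cdot \frac{1}{7094} = \frac{12276637111}{400804090444}$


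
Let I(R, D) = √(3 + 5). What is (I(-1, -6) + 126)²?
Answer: 15884 + 504*√2 ≈ 16597.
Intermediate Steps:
I(R, D) = 2*√2 (I(R, D) = √8 = 2*√2)
(I(-1, -6) + 126)² = (2*√2 + 126)² = (126 + 2*√2)²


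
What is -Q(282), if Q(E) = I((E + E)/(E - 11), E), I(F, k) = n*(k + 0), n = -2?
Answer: 564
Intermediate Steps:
I(F, k) = -2*k (I(F, k) = -2*(k + 0) = -2*k)
Q(E) = -2*E
-Q(282) = -(-2)*282 = -1*(-564) = 564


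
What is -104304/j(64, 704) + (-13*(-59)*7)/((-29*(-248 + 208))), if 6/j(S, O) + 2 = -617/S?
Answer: 117371847/580 ≈ 2.0237e+5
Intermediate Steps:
j(S, O) = 6/(-2 - 617/S)
-104304/j(64, 704) + (-13*(-59)*7)/((-29*(-248 + 208))) = -104304/((-6*64/(617 + 2*64))) + (-13*(-59)*7)/((-29*(-248 + 208))) = -104304/((-6*64/(617 + 128))) + (767*7)/((-29*(-40))) = -104304/((-6*64/745)) + 5369/1160 = -104304/((-6*64*1/745)) + 5369*(1/1160) = -104304/(-384/745) + 5369/1160 = -104304*(-745/384) + 5369/1160 = 1618885/8 + 5369/1160 = 117371847/580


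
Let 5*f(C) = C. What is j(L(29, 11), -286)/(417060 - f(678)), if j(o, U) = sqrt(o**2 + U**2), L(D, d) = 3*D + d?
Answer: 25*sqrt(914)/1042311 ≈ 0.00072513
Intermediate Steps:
f(C) = C/5
L(D, d) = d + 3*D
j(o, U) = sqrt(U**2 + o**2)
j(L(29, 11), -286)/(417060 - f(678)) = sqrt((-286)**2 + (11 + 3*29)**2)/(417060 - 678/5) = sqrt(81796 + (11 + 87)**2)/(417060 - 1*678/5) = sqrt(81796 + 98**2)/(417060 - 678/5) = sqrt(81796 + 9604)/(2084622/5) = sqrt(91400)*(5/2084622) = (10*sqrt(914))*(5/2084622) = 25*sqrt(914)/1042311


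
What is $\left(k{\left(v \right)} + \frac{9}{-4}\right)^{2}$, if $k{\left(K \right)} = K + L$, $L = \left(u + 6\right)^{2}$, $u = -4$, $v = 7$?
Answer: $\frac{1225}{16} \approx 76.563$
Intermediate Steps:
$L = 4$ ($L = \left(-4 + 6\right)^{2} = 2^{2} = 4$)
$k{\left(K \right)} = 4 + K$ ($k{\left(K \right)} = K + 4 = 4 + K$)
$\left(k{\left(v \right)} + \frac{9}{-4}\right)^{2} = \left(\left(4 + 7\right) + \frac{9}{-4}\right)^{2} = \left(11 + 9 \left(- \frac{1}{4}\right)\right)^{2} = \left(11 - \frac{9}{4}\right)^{2} = \left(\frac{35}{4}\right)^{2} = \frac{1225}{16}$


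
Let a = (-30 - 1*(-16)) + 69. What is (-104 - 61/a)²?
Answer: 33419961/3025 ≈ 11048.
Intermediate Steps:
a = 55 (a = (-30 + 16) + 69 = -14 + 69 = 55)
(-104 - 61/a)² = (-104 - 61/55)² = (-5781/55)² = 33419961/3025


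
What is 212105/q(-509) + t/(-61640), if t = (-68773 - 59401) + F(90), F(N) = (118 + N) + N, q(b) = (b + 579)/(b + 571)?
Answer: 20265159693/107870 ≈ 1.8787e+5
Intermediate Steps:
q(b) = (579 + b)/(571 + b)
F(N) = 118 + 2*N
t = -127876 (t = (-68773 - 59401) + (118 + 2*90) = -128174 + (118 + 180) = -128174 + 298 = -127876)
212105/q(-509) + t/(-61640) = 212105/(((579 - 509)/(571 - 509))) - 127876/(-61640) = 212105/((70/62)) - 127876*(-1/61640) = 212105/(((1/62)*70)) + 31969/15410 = 212105/(35/31) + 31969/15410 = 212105*(31/35) + 31969/15410 = 1315051/7 + 31969/15410 = 20265159693/107870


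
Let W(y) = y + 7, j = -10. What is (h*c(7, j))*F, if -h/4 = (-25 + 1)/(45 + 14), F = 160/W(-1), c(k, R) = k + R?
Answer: -7680/59 ≈ -130.17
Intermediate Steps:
W(y) = 7 + y
c(k, R) = R + k
F = 80/3 (F = 160/(7 - 1) = 160/6 = 160*(⅙) = 80/3 ≈ 26.667)
h = 96/59 (h = -4*(-25 + 1)/(45 + 14) = -(-96)/59 = -4*(-24/59) = 96/59 ≈ 1.6271)
(h*c(7, j))*F = (96*(-10 + 7)/59)*(80/3) = ((96/59)*(-3))*(80/3) = -288/59*80/3 = -7680/59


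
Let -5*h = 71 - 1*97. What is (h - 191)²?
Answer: 863041/25 ≈ 34522.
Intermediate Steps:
h = 26/5 (h = -(71 - 1*97)/5 = -(71 - 97)/5 = -⅕*(-26) = 26/5 ≈ 5.2000)
(h - 191)² = (26/5 - 191)² = (-929/5)² = 863041/25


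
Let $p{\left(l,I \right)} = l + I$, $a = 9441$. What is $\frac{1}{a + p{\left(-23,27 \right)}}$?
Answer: $\frac{1}{9445} \approx 0.00010588$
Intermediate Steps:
$p{\left(l,I \right)} = I + l$
$\frac{1}{a + p{\left(-23,27 \right)}} = \frac{1}{9441 + \left(27 - 23\right)} = \frac{1}{9441 + 4} = \frac{1}{9445}$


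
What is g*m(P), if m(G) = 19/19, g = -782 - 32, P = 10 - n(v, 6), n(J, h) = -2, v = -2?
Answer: -814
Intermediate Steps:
P = 12 (P = 10 - 1*(-2) = 10 + 2 = 12)
g = -814
m(G) = 1 (m(G) = 19*(1/19) = 1)
g*m(P) = -814*1 = -814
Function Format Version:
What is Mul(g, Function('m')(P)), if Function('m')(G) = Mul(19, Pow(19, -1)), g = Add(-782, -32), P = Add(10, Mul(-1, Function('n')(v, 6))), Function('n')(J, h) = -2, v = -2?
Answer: -814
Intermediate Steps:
P = 12 (P = Add(10, Mul(-1, -2)) = Add(10, 2) = 12)
g = -814
Function('m')(G) = 1 (Function('m')(G) = Mul(19, Rational(1, 19)) = 1)
Mul(g, Function('m')(P)) = Mul(-814, 1) = -814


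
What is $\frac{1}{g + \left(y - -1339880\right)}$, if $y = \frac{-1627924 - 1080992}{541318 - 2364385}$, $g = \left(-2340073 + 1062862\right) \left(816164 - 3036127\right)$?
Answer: $\frac{607689}{1723018604130831269} \approx 3.5269 \cdot 10^{-13}$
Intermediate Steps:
$g = 2835361163193$ ($g = \left(-1277211\right) \left(-2219963\right) = 2835361163193$)
$y = \frac{902972}{607689}$ ($y = - \frac{2708916}{-1823067} = \left(-2708916\right) \left(- \frac{1}{1823067}\right) = \frac{902972}{607689} \approx 1.4859$)
$\frac{1}{g + \left(y - -1339880\right)} = \frac{1}{2835361163193 + \left(\frac{902972}{607689} - -1339880\right)} = \frac{1}{2835361163193 + \left(\frac{902972}{607689} + 1339880\right)} = \frac{1}{2835361163193 + \frac{814231240292}{607689}} = \frac{1}{\frac{1723018604130831269}{607689}} = \frac{607689}{1723018604130831269}$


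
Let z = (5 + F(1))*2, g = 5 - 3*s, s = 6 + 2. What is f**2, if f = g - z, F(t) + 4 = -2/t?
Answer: 289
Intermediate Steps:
s = 8
F(t) = -4 - 2/t
g = -19 (g = 5 - 3*8 = 5 - 24 = -19)
z = -2 (z = (5 + (-4 - 2/1))*2 = (5 + (-4 - 2*1))*2 = (5 + (-4 - 2))*2 = (5 - 6)*2 = -1*2 = -2)
f = -17 (f = -19 - 1*(-2) = -19 + 2 = -17)
f**2 = (-17)**2 = 289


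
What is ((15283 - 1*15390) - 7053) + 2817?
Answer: -4343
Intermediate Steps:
((15283 - 1*15390) - 7053) + 2817 = ((15283 - 15390) - 7053) + 2817 = (-107 - 7053) + 2817 = -7160 + 2817 = -4343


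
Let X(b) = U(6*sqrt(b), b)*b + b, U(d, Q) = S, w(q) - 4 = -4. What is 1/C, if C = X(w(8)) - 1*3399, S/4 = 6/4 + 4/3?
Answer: -1/3399 ≈ -0.00029420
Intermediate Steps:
w(q) = 0 (w(q) = 4 - 4 = 0)
S = 34/3 (S = 4*(6/4 + 4/3) = 4*(6*(1/4) + 4*(1/3)) = 4*(3/2 + 4/3) = 4*(17/6) = 34/3 ≈ 11.333)
U(d, Q) = 34/3
X(b) = 37*b/3 (X(b) = 34*b/3 + b = 37*b/3)
C = -3399 (C = (37/3)*0 - 1*3399 = 0 - 3399 = -3399)
1/C = 1/(-3399) = -1/3399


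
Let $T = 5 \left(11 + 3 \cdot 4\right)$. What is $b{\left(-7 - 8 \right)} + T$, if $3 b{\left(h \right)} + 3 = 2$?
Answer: $\frac{344}{3} \approx 114.67$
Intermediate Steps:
$b{\left(h \right)} = - \frac{1}{3}$ ($b{\left(h \right)} = -1 + \frac{1}{3} \cdot 2 = -1 + \frac{2}{3} = - \frac{1}{3}$)
$T = 115$ ($T = 5 \left(11 + 12\right) = 5 \cdot 23 = 115$)
$b{\left(-7 - 8 \right)} + T = - \frac{1}{3} + 115 = \frac{344}{3}$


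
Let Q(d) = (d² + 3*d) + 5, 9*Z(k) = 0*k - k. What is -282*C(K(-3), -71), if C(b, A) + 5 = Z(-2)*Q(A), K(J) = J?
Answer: -301458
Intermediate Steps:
Z(k) = -k/9 (Z(k) = (0*k - k)/9 = (0 - k)/9 = (-k)/9 = -k/9)
Q(d) = 5 + d² + 3*d
C(b, A) = -35/9 + 2*A/3 + 2*A²/9 (C(b, A) = -5 + (-⅑*(-2))*(5 + A² + 3*A) = -5 + 2*(5 + A² + 3*A)/9 = -5 + (10/9 + 2*A/3 + 2*A²/9) = -35/9 + 2*A/3 + 2*A²/9)
-282*C(K(-3), -71) = -282*(-35/9 + (⅔)*(-71) + (2/9)*(-71)²) = -282*(-35/9 - 142/3 + (2/9)*5041) = -282*(-35/9 - 142/3 + 10082/9) = -282*1069 = -301458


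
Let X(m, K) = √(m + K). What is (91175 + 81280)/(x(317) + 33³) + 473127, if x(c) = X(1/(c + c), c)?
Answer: 43043979781524111/90976721263 - 57485*√14157854/90976721263 ≈ 4.7313e+5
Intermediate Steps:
X(m, K) = √(K + m)
x(c) = √(c + 1/(2*c)) (x(c) = √(c + 1/(c + c)) = √(c + 1/(2*c)))
(91175 + 81280)/(x(317) + 33³) + 473127 = (91175 + 81280)/(√(2/317 + 4*317)/2 + 33³) + 473127 = 172455/(√(2*(1/317) + 1268)/2 + 35937) + 473127 = 172455/(√(2/317 + 1268)/2 + 35937) + 473127 = 172455/(√(401958/317)/2 + 35937) + 473127 = 172455/((3*√14157854/317)/2 + 35937) + 473127 = 172455/(3*√14157854/634 + 35937) + 473127 = 172455/(35937 + 3*√14157854/634) + 473127 = 473127 + 172455/(35937 + 3*√14157854/634)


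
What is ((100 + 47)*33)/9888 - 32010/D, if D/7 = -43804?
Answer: 150330609/252661472 ≈ 0.59499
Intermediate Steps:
D = -306628 (D = 7*(-43804) = -306628)
((100 + 47)*33)/9888 - 32010/D = ((100 + 47)*33)/9888 - 32010/(-306628) = (147*33)*(1/9888) - 32010*(-1/306628) = 4851*(1/9888) + 16005/153314 = 1617/3296 + 16005/153314 = 150330609/252661472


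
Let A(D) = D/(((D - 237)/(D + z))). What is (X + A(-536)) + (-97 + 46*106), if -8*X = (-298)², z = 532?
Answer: -9777327/1546 ≈ -6324.3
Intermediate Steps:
X = -22201/2 (X = -⅛*(-298)² = -⅛*88804 = -22201/2 ≈ -11101.)
A(D) = D*(532 + D)/(-237 + D) (A(D) = D/(((D - 237)/(D + 532))) = D/(((-237 + D)/(532 + D))) = D*((532 + D)/(-237 + D)) = D*(532 + D)/(-237 + D))
(X + A(-536)) + (-97 + 46*106) = (-22201/2 - 536*(532 - 536)/(-237 - 536)) + (-97 + 46*106) = (-22201/2 - 536*(-4)/(-773)) + (-97 + 4876) = (-22201/2 - 536*(-1/773)*(-4)) + 4779 = (-22201/2 - 2144/773) + 4779 = -17165661/1546 + 4779 = -9777327/1546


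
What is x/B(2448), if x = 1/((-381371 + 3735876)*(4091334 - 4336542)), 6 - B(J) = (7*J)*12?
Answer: 1/169137966933437040 ≈ 5.9123e-18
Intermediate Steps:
B(J) = 6 - 84*J (B(J) = 6 - 7*J*12 = 6 - 84*J)
x = -1/822551462040 (x = 1/(3354505*(-245208)) = 1/(-822551462040) = -1/822551462040 ≈ -1.2157e-12)
x/B(2448) = -1/(822551462040*(6 - 84*2448)) = -1/(822551462040*(6 - 205632)) = -1/822551462040/(-205626) = -1/822551462040*(-1/205626) = 1/169137966933437040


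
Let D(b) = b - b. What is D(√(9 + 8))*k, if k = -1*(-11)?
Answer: 0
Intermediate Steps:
k = 11
D(b) = 0
D(√(9 + 8))*k = 0*11 = 0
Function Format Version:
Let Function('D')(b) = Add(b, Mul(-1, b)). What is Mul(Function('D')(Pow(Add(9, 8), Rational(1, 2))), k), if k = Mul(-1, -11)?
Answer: 0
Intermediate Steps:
k = 11
Function('D')(b) = 0
Mul(Function('D')(Pow(Add(9, 8), Rational(1, 2))), k) = Mul(0, 11) = 0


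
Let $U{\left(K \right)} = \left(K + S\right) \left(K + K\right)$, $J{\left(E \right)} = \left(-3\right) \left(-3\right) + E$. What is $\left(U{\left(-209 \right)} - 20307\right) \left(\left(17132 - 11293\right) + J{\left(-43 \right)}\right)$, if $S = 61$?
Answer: $241238385$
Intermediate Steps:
$J{\left(E \right)} = 9 + E$
$U{\left(K \right)} = 2 K \left(61 + K\right)$ ($U{\left(K \right)} = \left(K + 61\right) \left(K + K\right) = \left(61 + K\right) 2 K = 2 K \left(61 + K\right)$)
$\left(U{\left(-209 \right)} - 20307\right) \left(\left(17132 - 11293\right) + J{\left(-43 \right)}\right) = \left(2 \left(-209\right) \left(61 - 209\right) - 20307\right) \left(\left(17132 - 11293\right) + \left(9 - 43\right)\right) = \left(2 \left(-209\right) \left(-148\right) - 20307\right) \left(\left(17132 - 11293\right) - 34\right) = \left(61864 - 20307\right) \left(5839 - 34\right) = 41557 \cdot 5805 = 241238385$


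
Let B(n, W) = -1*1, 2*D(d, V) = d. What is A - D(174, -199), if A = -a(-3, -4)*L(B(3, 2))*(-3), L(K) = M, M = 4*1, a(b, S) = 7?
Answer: -3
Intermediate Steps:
D(d, V) = d/2
M = 4
B(n, W) = -1
L(K) = 4
A = 84 (A = -7*4*(-3) = -28*(-3) = -1*(-84) = 84)
A - D(174, -199) = 84 - 174/2 = 84 - 1*87 = 84 - 87 = -3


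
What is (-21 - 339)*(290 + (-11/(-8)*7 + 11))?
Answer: -111825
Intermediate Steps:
(-21 - 339)*(290 + (-11/(-8)*7 + 11)) = -360*(290 + (-11*(-1/8)*7 + 11)) = -360*(290 + ((11/8)*7 + 11)) = -360*(290 + (77/8 + 11)) = -360*(290 + 165/8) = -360*2485/8 = -111825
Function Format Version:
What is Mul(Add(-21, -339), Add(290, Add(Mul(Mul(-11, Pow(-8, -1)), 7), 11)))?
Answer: -111825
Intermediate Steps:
Mul(Add(-21, -339), Add(290, Add(Mul(Mul(-11, Pow(-8, -1)), 7), 11))) = Mul(-360, Add(290, Add(Mul(Mul(-11, Rational(-1, 8)), 7), 11))) = Mul(-360, Add(290, Add(Mul(Rational(11, 8), 7), 11))) = Mul(-360, Add(290, Add(Rational(77, 8), 11))) = Mul(-360, Add(290, Rational(165, 8))) = Mul(-360, Rational(2485, 8)) = -111825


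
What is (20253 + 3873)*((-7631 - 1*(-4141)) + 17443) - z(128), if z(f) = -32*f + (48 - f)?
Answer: 336634254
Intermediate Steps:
z(f) = 48 - 33*f
(20253 + 3873)*((-7631 - 1*(-4141)) + 17443) - z(128) = (20253 + 3873)*((-7631 - 1*(-4141)) + 17443) - (48 - 33*128) = 24126*((-7631 + 4141) + 17443) - (48 - 4224) = 24126*(-3490 + 17443) - 1*(-4176) = 24126*13953 + 4176 = 336630078 + 4176 = 336634254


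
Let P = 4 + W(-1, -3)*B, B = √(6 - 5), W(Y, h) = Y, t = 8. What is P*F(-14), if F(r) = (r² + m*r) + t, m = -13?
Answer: 1158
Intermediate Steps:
B = 1 (B = √1 = 1)
P = 3 (P = 4 - 1*1 = 4 - 1 = 3)
F(r) = 8 + r² - 13*r (F(r) = (r² - 13*r) + 8 = 8 + r² - 13*r)
P*F(-14) = 3*(8 + (-14)² - 13*(-14)) = 3*(8 + 196 + 182) = 3*386 = 1158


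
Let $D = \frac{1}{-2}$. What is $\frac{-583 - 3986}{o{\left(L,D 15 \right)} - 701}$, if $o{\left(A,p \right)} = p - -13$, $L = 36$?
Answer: $\frac{9138}{1391} \approx 6.5694$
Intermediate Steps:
$D = - \frac{1}{2} \approx -0.5$
$o{\left(A,p \right)} = 13 + p$ ($o{\left(A,p \right)} = p + 13 = 13 + p$)
$\frac{-583 - 3986}{o{\left(L,D 15 \right)} - 701} = \frac{-583 - 3986}{\left(13 - \frac{15}{2}\right) - 701} = - \frac{4569}{\left(13 - \frac{15}{2}\right) - 701} = - \frac{4569}{\frac{11}{2} - 701} = - \frac{4569}{- \frac{1391}{2}} = \left(-4569\right) \left(- \frac{2}{1391}\right) = \frac{9138}{1391}$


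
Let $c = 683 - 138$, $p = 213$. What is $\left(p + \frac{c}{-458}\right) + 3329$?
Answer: $\frac{1621691}{458} \approx 3540.8$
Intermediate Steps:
$c = 545$ ($c = 683 - 138 = 545$)
$\left(p + \frac{c}{-458}\right) + 3329 = \left(213 + \frac{545}{-458}\right) + 3329 = \left(213 + 545 \left(- \frac{1}{458}\right)\right) + 3329 = \left(213 - \frac{545}{458}\right) + 3329 = \frac{97009}{458} + 3329 = \frac{1621691}{458}$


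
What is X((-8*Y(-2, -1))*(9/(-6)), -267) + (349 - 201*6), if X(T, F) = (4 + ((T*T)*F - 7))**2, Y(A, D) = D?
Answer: 1478478544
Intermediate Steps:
X(T, F) = (-3 + F*T**2)**2 (X(T, F) = (4 + (T**2*F - 7))**2 = (4 + (F*T**2 - 7))**2 = (4 + (-7 + F*T**2))**2 = (-3 + F*T**2)**2)
X((-8*Y(-2, -1))*(9/(-6)), -267) + (349 - 201*6) = (-3 - 267*((-8*(-1))*(9/(-6)))**2)**2 + (349 - 201*6) = (-3 - 267*(8*(9*(-1/6)))**2)**2 + (349 - 1206) = (-3 - 267*(8*(-3/2))**2)**2 - 857 = (-3 - 267*(-12)**2)**2 - 857 = (-3 - 267*144)**2 - 857 = (-3 - 38448)**2 - 857 = (-38451)**2 - 857 = 1478479401 - 857 = 1478478544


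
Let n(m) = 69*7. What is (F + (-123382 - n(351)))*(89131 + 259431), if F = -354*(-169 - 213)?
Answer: 3960710006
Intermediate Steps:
n(m) = 483
F = 135228 (F = -354*(-382) = 135228)
(F + (-123382 - n(351)))*(89131 + 259431) = (135228 + (-123382 - 1*483))*(89131 + 259431) = (135228 + (-123382 - 483))*348562 = (135228 - 123865)*348562 = 11363*348562 = 3960710006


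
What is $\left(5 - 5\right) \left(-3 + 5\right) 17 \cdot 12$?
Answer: $0$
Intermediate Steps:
$\left(5 - 5\right) \left(-3 + 5\right) 17 \cdot 12 = 0 \cdot 2 \cdot 17 \cdot 12 = 0 \cdot 17 \cdot 12 = 0 \cdot 12 = 0$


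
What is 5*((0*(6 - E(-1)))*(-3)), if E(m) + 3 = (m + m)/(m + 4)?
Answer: 0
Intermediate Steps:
E(m) = -3 + 2*m/(4 + m) (E(m) = -3 + (m + m)/(m + 4) = -3 + (2*m)/(4 + m) = -3 + 2*m/(4 + m))
5*((0*(6 - E(-1)))*(-3)) = 5*((0*(6 - (-12 - 1*(-1))/(4 - 1)))*(-3)) = 5*((0*(6 - (-12 + 1)/3))*(-3)) = 5*((0*(6 - (-11)/3))*(-3)) = 5*((0*(6 - 1*(-11/3)))*(-3)) = 5*((0*(6 + 11/3))*(-3)) = 5*((0*(29/3))*(-3)) = 5*(0*(-3)) = 5*0 = 0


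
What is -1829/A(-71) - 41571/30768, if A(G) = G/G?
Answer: -18772081/10256 ≈ -1830.4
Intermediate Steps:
A(G) = 1
-1829/A(-71) - 41571/30768 = -1829/1 - 41571/30768 = -1829*1 - 41571*1/30768 = -1829 - 13857/10256 = -18772081/10256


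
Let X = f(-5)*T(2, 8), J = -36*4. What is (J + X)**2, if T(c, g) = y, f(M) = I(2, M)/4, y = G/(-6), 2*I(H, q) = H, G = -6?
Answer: 330625/16 ≈ 20664.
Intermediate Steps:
I(H, q) = H/2
y = 1 (y = -6/(-6) = -6*(-1/6) = 1)
f(M) = 1/4 (f(M) = ((1/2)*2)/4 = 1*(1/4) = 1/4)
T(c, g) = 1
J = -144
X = 1/4 (X = (1/4)*1 = 1/4 ≈ 0.25000)
(J + X)**2 = (-144 + 1/4)**2 = (-575/4)**2 = 330625/16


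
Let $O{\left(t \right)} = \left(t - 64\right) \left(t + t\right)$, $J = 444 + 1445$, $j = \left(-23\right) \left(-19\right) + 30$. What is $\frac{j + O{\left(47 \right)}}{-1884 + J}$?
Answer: $- \frac{1131}{5} \approx -226.2$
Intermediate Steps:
$j = 467$ ($j = 437 + 30 = 467$)
$J = 1889$
$O{\left(t \right)} = 2 t \left(-64 + t\right)$ ($O{\left(t \right)} = \left(-64 + t\right) 2 t = 2 t \left(-64 + t\right)$)
$\frac{j + O{\left(47 \right)}}{-1884 + J} = \frac{467 + 2 \cdot 47 \left(-64 + 47\right)}{-1884 + 1889} = \frac{467 + 2 \cdot 47 \left(-17\right)}{5} = \left(467 - 1598\right) \frac{1}{5} = \left(-1131\right) \frac{1}{5} = - \frac{1131}{5}$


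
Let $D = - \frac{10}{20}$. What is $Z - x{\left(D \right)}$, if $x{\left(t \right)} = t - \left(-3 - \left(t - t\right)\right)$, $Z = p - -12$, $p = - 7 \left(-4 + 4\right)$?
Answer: $\frac{19}{2} \approx 9.5$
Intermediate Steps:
$p = 0$ ($p = \left(-7\right) 0 = 0$)
$D = - \frac{1}{2}$ ($D = \left(-10\right) \frac{1}{20} = - \frac{1}{2} \approx -0.5$)
$Z = 12$ ($Z = 0 - -12 = 0 + 12 = 12$)
$x{\left(t \right)} = 3 + t$ ($x{\left(t \right)} = t - \left(-3 - 0\right) = t - \left(-3 + 0\right) = t - -3 = t + 3 = 3 + t$)
$Z - x{\left(D \right)} = 12 - \left(3 - \frac{1}{2}\right) = 12 - \frac{5}{2} = \frac{19}{2}$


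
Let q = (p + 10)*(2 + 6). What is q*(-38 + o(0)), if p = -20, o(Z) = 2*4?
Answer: 2400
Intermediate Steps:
o(Z) = 8
q = -80 (q = (-20 + 10)*(2 + 6) = -10*8 = -80)
q*(-38 + o(0)) = -80*(-38 + 8) = -80*(-30) = 2400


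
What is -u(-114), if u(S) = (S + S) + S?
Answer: 342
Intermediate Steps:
u(S) = 3*S (u(S) = 2*S + S = 3*S)
-u(-114) = -3*(-114) = -1*(-342) = 342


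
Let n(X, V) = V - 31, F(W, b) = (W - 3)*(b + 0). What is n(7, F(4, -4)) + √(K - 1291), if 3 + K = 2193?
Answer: -35 + √899 ≈ -5.0167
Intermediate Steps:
F(W, b) = b*(-3 + W) (F(W, b) = (-3 + W)*b = b*(-3 + W))
K = 2190 (K = -3 + 2193 = 2190)
n(X, V) = -31 + V
n(7, F(4, -4)) + √(K - 1291) = (-31 - 4*(-3 + 4)) + √(2190 - 1291) = (-31 - 4*1) + √899 = (-31 - 4) + √899 = -35 + √899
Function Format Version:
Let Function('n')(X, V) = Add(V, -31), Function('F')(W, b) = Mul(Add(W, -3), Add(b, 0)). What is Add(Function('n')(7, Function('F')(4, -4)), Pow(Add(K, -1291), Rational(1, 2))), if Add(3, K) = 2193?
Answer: Add(-35, Pow(899, Rational(1, 2))) ≈ -5.0167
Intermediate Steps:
Function('F')(W, b) = Mul(b, Add(-3, W)) (Function('F')(W, b) = Mul(Add(-3, W), b) = Mul(b, Add(-3, W)))
K = 2190 (K = Add(-3, 2193) = 2190)
Function('n')(X, V) = Add(-31, V)
Add(Function('n')(7, Function('F')(4, -4)), Pow(Add(K, -1291), Rational(1, 2))) = Add(Add(-31, Mul(-4, Add(-3, 4))), Pow(Add(2190, -1291), Rational(1, 2))) = Add(Add(-31, Mul(-4, 1)), Pow(899, Rational(1, 2))) = Add(Add(-31, -4), Pow(899, Rational(1, 2))) = Add(-35, Pow(899, Rational(1, 2)))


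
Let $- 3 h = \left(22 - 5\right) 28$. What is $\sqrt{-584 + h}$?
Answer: $\frac{2 i \sqrt{1671}}{3} \approx 27.252 i$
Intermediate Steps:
$h = - \frac{476}{3}$ ($h = - \frac{\left(22 - 5\right) 28}{3} = - \frac{17 \cdot 28}{3} = \left(- \frac{1}{3}\right) 476 = - \frac{476}{3} \approx -158.67$)
$\sqrt{-584 + h} = \sqrt{-584 - \frac{476}{3}} = \sqrt{- \frac{2228}{3}} = \frac{2 i \sqrt{1671}}{3}$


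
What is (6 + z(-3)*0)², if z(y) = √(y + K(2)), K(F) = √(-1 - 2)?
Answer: 36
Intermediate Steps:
K(F) = I*√3 (K(F) = √(-3) = I*√3)
z(y) = √(y + I*√3)
(6 + z(-3)*0)² = (6 + √(-3 + I*√3)*0)² = (6 + 0)² = 6² = 36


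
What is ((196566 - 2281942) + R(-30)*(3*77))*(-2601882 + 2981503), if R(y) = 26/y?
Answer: -3958642613101/5 ≈ -7.9173e+11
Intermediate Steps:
((196566 - 2281942) + R(-30)*(3*77))*(-2601882 + 2981503) = ((196566 - 2281942) + (26/(-30))*(3*77))*(-2601882 + 2981503) = (-2085376 + (26*(-1/30))*231)*379621 = (-2085376 - 13/15*231)*379621 = (-2085376 - 1001/5)*379621 = -10427881/5*379621 = -3958642613101/5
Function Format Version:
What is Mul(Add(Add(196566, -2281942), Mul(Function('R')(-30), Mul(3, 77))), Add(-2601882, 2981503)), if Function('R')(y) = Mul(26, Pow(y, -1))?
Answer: Rational(-3958642613101, 5) ≈ -7.9173e+11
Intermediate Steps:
Mul(Add(Add(196566, -2281942), Mul(Function('R')(-30), Mul(3, 77))), Add(-2601882, 2981503)) = Mul(Add(Add(196566, -2281942), Mul(Mul(26, Pow(-30, -1)), Mul(3, 77))), Add(-2601882, 2981503)) = Mul(Add(-2085376, Mul(Mul(26, Rational(-1, 30)), 231)), 379621) = Mul(Add(-2085376, Mul(Rational(-13, 15), 231)), 379621) = Mul(Add(-2085376, Rational(-1001, 5)), 379621) = Mul(Rational(-10427881, 5), 379621) = Rational(-3958642613101, 5)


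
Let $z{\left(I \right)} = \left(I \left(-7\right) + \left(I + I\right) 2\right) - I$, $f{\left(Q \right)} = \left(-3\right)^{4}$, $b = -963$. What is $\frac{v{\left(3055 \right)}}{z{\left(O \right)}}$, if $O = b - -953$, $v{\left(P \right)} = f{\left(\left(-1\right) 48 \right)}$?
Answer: $\frac{81}{40} \approx 2.025$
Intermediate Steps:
$f{\left(Q \right)} = 81$
$v{\left(P \right)} = 81$
$O = -10$ ($O = -963 - -953 = -963 + 953 = -10$)
$z{\left(I \right)} = - 4 I$ ($z{\left(I \right)} = \left(- 7 I + 2 I 2\right) - I = \left(- 7 I + 4 I\right) - I = - 3 I - I = - 4 I$)
$\frac{v{\left(3055 \right)}}{z{\left(O \right)}} = \frac{81}{\left(-4\right) \left(-10\right)} = \frac{81}{40}$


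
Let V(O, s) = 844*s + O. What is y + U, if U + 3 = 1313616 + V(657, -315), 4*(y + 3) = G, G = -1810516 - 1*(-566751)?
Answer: 2949863/4 ≈ 7.3747e+5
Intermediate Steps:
V(O, s) = O + 844*s
G = -1243765 (G = -1810516 + 566751 = -1243765)
y = -1243777/4 (y = -3 + (¼)*(-1243765) = -3 - 1243765/4 = -1243777/4 ≈ -3.1094e+5)
U = 1048410 (U = -3 + (1313616 + (657 + 844*(-315))) = -3 + (1313616 + (657 - 265860)) = -3 + (1313616 - 265203) = -3 + 1048413 = 1048410)
y + U = -1243777/4 + 1048410 = 2949863/4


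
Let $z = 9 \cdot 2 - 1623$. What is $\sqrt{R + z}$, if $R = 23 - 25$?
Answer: $i \sqrt{1607} \approx 40.087 i$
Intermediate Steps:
$z = -1605$ ($z = 18 - 1623 = -1605$)
$R = -2$ ($R = 23 - 25 = -2$)
$\sqrt{R + z} = \sqrt{-2 - 1605} = \sqrt{-1607} = i \sqrt{1607}$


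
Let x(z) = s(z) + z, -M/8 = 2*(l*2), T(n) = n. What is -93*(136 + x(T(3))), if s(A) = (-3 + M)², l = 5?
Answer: -2483844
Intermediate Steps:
M = -160 (M = -16*5*2 = -16*10 = -8*20 = -160)
s(A) = 26569 (s(A) = (-3 - 160)² = (-163)² = 26569)
x(z) = 26569 + z
-93*(136 + x(T(3))) = -93*(136 + (26569 + 3)) = -93*(136 + 26572) = -93*26708 = -2483844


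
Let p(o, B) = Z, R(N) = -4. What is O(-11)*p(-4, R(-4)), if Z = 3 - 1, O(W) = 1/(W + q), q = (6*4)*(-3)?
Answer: -2/83 ≈ -0.024096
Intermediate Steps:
q = -72 (q = 24*(-3) = -72)
O(W) = 1/(-72 + W) (O(W) = 1/(W - 72) = 1/(-72 + W))
Z = 2
p(o, B) = 2
O(-11)*p(-4, R(-4)) = 2/(-72 - 11) = 2/(-83) = -1/83*2 = -2/83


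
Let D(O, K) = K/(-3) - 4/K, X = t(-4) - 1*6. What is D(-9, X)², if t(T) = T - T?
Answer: 64/9 ≈ 7.1111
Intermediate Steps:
t(T) = 0
X = -6 (X = 0 - 1*6 = 0 - 6 = -6)
D(O, K) = -4/K - K/3 (D(O, K) = K*(-⅓) - 4/K = -K/3 - 4/K = -4/K - K/3)
D(-9, X)² = (-4/(-6) - ⅓*(-6))² = (-4*(-⅙) + 2)² = (⅔ + 2)² = (8/3)² = 64/9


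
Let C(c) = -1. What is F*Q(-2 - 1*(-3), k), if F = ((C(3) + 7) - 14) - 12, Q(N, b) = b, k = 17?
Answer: -340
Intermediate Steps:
F = -20 (F = ((-1 + 7) - 14) - 12 = (6 - 14) - 12 = -8 - 12 = -20)
F*Q(-2 - 1*(-3), k) = -20*17 = -340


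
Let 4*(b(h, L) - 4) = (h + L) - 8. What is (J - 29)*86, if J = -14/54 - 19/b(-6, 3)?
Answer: -516172/135 ≈ -3823.5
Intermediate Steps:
b(h, L) = 2 + L/4 + h/4 (b(h, L) = 4 + ((h + L) - 8)/4 = 4 + ((L + h) - 8)/4 = 4 + (-8 + L + h)/4 = 4 + (-2 + L/4 + h/4) = 2 + L/4 + h/4)
J = -2087/135 (J = -14/54 - 19/(2 + (¼)*3 + (¼)*(-6)) = -14*1/54 - 19/(2 + ¾ - 3/2) = -7/27 - 19/5/4 = -7/27 - 19*⅘ = -7/27 - 76/5 = -2087/135 ≈ -15.459)
(J - 29)*86 = (-2087/135 - 29)*86 = -6002/135*86 = -516172/135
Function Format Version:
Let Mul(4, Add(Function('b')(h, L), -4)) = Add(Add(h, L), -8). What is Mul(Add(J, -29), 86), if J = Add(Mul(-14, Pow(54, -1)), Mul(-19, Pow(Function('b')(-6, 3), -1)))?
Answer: Rational(-516172, 135) ≈ -3823.5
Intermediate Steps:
Function('b')(h, L) = Add(2, Mul(Rational(1, 4), L), Mul(Rational(1, 4), h)) (Function('b')(h, L) = Add(4, Mul(Rational(1, 4), Add(Add(h, L), -8))) = Add(4, Mul(Rational(1, 4), Add(Add(L, h), -8))) = Add(4, Mul(Rational(1, 4), Add(-8, L, h))) = Add(4, Add(-2, Mul(Rational(1, 4), L), Mul(Rational(1, 4), h))) = Add(2, Mul(Rational(1, 4), L), Mul(Rational(1, 4), h)))
J = Rational(-2087, 135) (J = Add(Mul(-14, Pow(54, -1)), Mul(-19, Pow(Add(2, Mul(Rational(1, 4), 3), Mul(Rational(1, 4), -6)), -1))) = Add(Mul(-14, Rational(1, 54)), Mul(-19, Pow(Add(2, Rational(3, 4), Rational(-3, 2)), -1))) = Add(Rational(-7, 27), Mul(-19, Pow(Rational(5, 4), -1))) = Add(Rational(-7, 27), Mul(-19, Rational(4, 5))) = Add(Rational(-7, 27), Rational(-76, 5)) = Rational(-2087, 135) ≈ -15.459)
Mul(Add(J, -29), 86) = Mul(Add(Rational(-2087, 135), -29), 86) = Mul(Rational(-6002, 135), 86) = Rational(-516172, 135)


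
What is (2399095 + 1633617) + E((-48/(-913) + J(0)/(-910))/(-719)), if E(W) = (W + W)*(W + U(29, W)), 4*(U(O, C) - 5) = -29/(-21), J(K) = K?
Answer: 12164508979543714688/3016458646663 ≈ 4.0327e+6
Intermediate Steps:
U(O, C) = 449/84 (U(O, C) = 5 + (-29/(-21))/4 = 5 + (-29*(-1/21))/4 = 5 + (1/4)*(29/21) = 5 + 29/84 = 449/84)
E(W) = 2*W*(449/84 + W) (E(W) = (W + W)*(W + 449/84) = (2*W)*(449/84 + W) = 2*W*(449/84 + W))
(2399095 + 1633617) + E((-48/(-913) + J(0)/(-910))/(-719)) = (2399095 + 1633617) + ((-48/(-913) + 0/(-910))/(-719))*(449 + 84*((-48/(-913) + 0/(-910))/(-719)))/42 = 4032712 + ((-48*(-1/913) + 0*(-1/910))*(-1/719))*(449 + 84*((-48*(-1/913) + 0*(-1/910))*(-1/719)))/42 = 4032712 + ((48/913 + 0)*(-1/719))*(449 + 84*((48/913 + 0)*(-1/719)))/42 = 4032712 + ((48/913)*(-1/719))*(449 + 84*((48/913)*(-1/719)))/42 = 4032712 + (1/42)*(-48/656447)*(449 + 84*(-48/656447)) = 4032712 + (1/42)*(-48/656447)*(449 - 4032/656447) = 4032712 + (1/42)*(-48/656447)*(294740671/656447) = 4032712 - 2357925368/3016458646663 = 12164508979543714688/3016458646663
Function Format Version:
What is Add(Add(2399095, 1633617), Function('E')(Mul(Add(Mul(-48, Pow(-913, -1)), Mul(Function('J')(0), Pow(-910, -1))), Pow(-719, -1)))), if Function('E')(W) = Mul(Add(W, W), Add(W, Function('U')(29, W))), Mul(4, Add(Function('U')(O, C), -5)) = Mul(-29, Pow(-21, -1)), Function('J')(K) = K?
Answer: Rational(12164508979543714688, 3016458646663) ≈ 4.0327e+6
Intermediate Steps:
Function('U')(O, C) = Rational(449, 84) (Function('U')(O, C) = Add(5, Mul(Rational(1, 4), Mul(-29, Pow(-21, -1)))) = Add(5, Mul(Rational(1, 4), Mul(-29, Rational(-1, 21)))) = Add(5, Mul(Rational(1, 4), Rational(29, 21))) = Add(5, Rational(29, 84)) = Rational(449, 84))
Function('E')(W) = Mul(2, W, Add(Rational(449, 84), W)) (Function('E')(W) = Mul(Add(W, W), Add(W, Rational(449, 84))) = Mul(Mul(2, W), Add(Rational(449, 84), W)) = Mul(2, W, Add(Rational(449, 84), W)))
Add(Add(2399095, 1633617), Function('E')(Mul(Add(Mul(-48, Pow(-913, -1)), Mul(Function('J')(0), Pow(-910, -1))), Pow(-719, -1)))) = Add(Add(2399095, 1633617), Mul(Rational(1, 42), Mul(Add(Mul(-48, Pow(-913, -1)), Mul(0, Pow(-910, -1))), Pow(-719, -1)), Add(449, Mul(84, Mul(Add(Mul(-48, Pow(-913, -1)), Mul(0, Pow(-910, -1))), Pow(-719, -1)))))) = Add(4032712, Mul(Rational(1, 42), Mul(Add(Mul(-48, Rational(-1, 913)), Mul(0, Rational(-1, 910))), Rational(-1, 719)), Add(449, Mul(84, Mul(Add(Mul(-48, Rational(-1, 913)), Mul(0, Rational(-1, 910))), Rational(-1, 719)))))) = Add(4032712, Mul(Rational(1, 42), Mul(Add(Rational(48, 913), 0), Rational(-1, 719)), Add(449, Mul(84, Mul(Add(Rational(48, 913), 0), Rational(-1, 719)))))) = Add(4032712, Mul(Rational(1, 42), Mul(Rational(48, 913), Rational(-1, 719)), Add(449, Mul(84, Mul(Rational(48, 913), Rational(-1, 719)))))) = Add(4032712, Mul(Rational(1, 42), Rational(-48, 656447), Add(449, Mul(84, Rational(-48, 656447))))) = Add(4032712, Mul(Rational(1, 42), Rational(-48, 656447), Add(449, Rational(-4032, 656447)))) = Add(4032712, Mul(Rational(1, 42), Rational(-48, 656447), Rational(294740671, 656447))) = Add(4032712, Rational(-2357925368, 3016458646663)) = Rational(12164508979543714688, 3016458646663)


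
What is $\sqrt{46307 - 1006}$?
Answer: $\sqrt{45301} \approx 212.84$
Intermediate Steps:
$\sqrt{46307 - 1006} = \sqrt{45301}$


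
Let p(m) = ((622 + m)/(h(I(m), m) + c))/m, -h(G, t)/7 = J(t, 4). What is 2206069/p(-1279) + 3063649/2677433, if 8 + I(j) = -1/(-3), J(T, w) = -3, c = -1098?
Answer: -2712081253104085066/586357827 ≈ -4.6253e+9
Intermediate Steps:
I(j) = -23/3 (I(j) = -8 - 1/(-3) = -8 - 1*(-⅓) = -8 + ⅓ = -23/3)
h(G, t) = 21 (h(G, t) = -7*(-3) = 21)
p(m) = (-622/1077 - m/1077)/m (p(m) = ((622 + m)/(21 - 1098))/m = ((622 + m)/(-1077))/m = ((622 + m)*(-1/1077))/m = (-622/1077 - m/1077)/m)
2206069/p(-1279) + 3063649/2677433 = 2206069/(((1/1077)*(-622 - 1*(-1279))/(-1279))) + 3063649/2677433 = 2206069/(((1/1077)*(-1/1279)*(-622 + 1279))) + 3063649*(1/2677433) = 2206069/(((1/1077)*(-1/1279)*657)) + 3063649/2677433 = 2206069/(-219/459161) + 3063649/2677433 = 2206069*(-459161/219) + 3063649/2677433 = -1012940848109/219 + 3063649/2677433 = -2712081253104085066/586357827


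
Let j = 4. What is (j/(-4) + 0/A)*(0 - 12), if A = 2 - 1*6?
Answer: 12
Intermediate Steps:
A = -4 (A = 2 - 6 = -4)
(j/(-4) + 0/A)*(0 - 12) = (4/(-4) + 0/(-4))*(0 - 12) = (4*(-¼) + 0*(-¼))*(-12) = (-1 + 0)*(-12) = -1*(-12) = 12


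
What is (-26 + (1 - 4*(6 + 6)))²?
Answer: 5329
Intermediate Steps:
(-26 + (1 - 4*(6 + 6)))² = (-26 + (1 - 4*12))² = (-26 + (1 - 48))² = (-26 - 47)² = (-73)² = 5329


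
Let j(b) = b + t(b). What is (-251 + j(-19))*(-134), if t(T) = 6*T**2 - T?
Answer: -256610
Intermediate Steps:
t(T) = -T + 6*T**2
j(b) = b + b*(-1 + 6*b)
(-251 + j(-19))*(-134) = (-251 + 6*(-19)**2)*(-134) = (-251 + 6*361)*(-134) = (-251 + 2166)*(-134) = 1915*(-134) = -256610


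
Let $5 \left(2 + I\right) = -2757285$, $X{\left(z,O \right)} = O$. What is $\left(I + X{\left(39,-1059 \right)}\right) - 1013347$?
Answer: $-1565865$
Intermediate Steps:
$I = -551459$ ($I = -2 + \frac{1}{5} \left(-2757285\right) = -2 - 551457 = -551459$)
$\left(I + X{\left(39,-1059 \right)}\right) - 1013347 = \left(-551459 - 1059\right) - 1013347 = -552518 - 1013347 = -1565865$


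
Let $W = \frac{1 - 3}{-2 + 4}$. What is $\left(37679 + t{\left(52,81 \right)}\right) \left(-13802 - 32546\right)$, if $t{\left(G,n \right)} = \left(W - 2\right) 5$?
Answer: $-1745651072$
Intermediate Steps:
$W = -1$ ($W = - \frac{2}{2} = \left(-2\right) \frac{1}{2} = -1$)
$t{\left(G,n \right)} = -15$ ($t{\left(G,n \right)} = \left(-1 - 2\right) 5 = \left(-3\right) 5 = -15$)
$\left(37679 + t{\left(52,81 \right)}\right) \left(-13802 - 32546\right) = \left(37679 - 15\right) \left(-13802 - 32546\right) = 37664 \left(-46348\right) = -1745651072$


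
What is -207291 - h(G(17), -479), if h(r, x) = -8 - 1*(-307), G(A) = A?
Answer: -207590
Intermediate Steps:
h(r, x) = 299 (h(r, x) = -8 + 307 = 299)
-207291 - h(G(17), -479) = -207291 - 1*299 = -207291 - 299 = -207590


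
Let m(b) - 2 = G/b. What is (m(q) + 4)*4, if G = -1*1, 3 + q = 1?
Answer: 26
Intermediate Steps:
q = -2 (q = -3 + 1 = -2)
G = -1
m(b) = 2 - 1/b
(m(q) + 4)*4 = ((2 - 1/(-2)) + 4)*4 = ((2 - 1*(-½)) + 4)*4 = ((2 + ½) + 4)*4 = (5/2 + 4)*4 = (13/2)*4 = 26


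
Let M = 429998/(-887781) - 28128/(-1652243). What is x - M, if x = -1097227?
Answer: -1609444732140281195/1466829942783 ≈ -1.0972e+6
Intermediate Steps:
M = -685489681546/1466829942783 (M = 429998*(-1/887781) - 28128*(-1/1652243) = -429998/887781 + 28128/1652243 = -685489681546/1466829942783 ≈ -0.46733)
x - M = -1097227 - 1*(-685489681546/1466829942783) = -1097227 + 685489681546/1466829942783 = -1609444732140281195/1466829942783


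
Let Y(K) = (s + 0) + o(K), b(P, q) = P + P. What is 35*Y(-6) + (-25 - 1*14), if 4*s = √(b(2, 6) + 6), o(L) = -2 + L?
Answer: -319 + 35*√10/4 ≈ -291.33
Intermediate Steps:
b(P, q) = 2*P
s = √10/4 (s = √(2*2 + 6)/4 = √(4 + 6)/4 = √10/4 ≈ 0.79057)
Y(K) = -2 + K + √10/4 (Y(K) = (√10/4 + 0) + (-2 + K) = √10/4 + (-2 + K) = -2 + K + √10/4)
35*Y(-6) + (-25 - 1*14) = 35*(-2 - 6 + √10/4) + (-25 - 1*14) = 35*(-8 + √10/4) + (-25 - 14) = (-280 + 35*√10/4) - 39 = -319 + 35*√10/4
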